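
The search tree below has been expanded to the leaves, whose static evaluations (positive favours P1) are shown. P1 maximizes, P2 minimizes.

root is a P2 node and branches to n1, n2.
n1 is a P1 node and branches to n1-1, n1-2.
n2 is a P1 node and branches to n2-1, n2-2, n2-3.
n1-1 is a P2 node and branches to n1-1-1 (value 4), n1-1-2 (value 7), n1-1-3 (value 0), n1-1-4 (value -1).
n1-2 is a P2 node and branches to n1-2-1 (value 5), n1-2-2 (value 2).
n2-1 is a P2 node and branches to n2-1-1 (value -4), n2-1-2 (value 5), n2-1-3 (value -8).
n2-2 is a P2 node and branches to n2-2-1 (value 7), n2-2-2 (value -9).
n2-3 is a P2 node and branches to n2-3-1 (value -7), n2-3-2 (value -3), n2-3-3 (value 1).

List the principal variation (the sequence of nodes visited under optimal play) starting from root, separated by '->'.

root -> n2 -> n2-3 -> n2-3-1

n1-1 (P2): min(4, 7, 0, -1) = -1
n1-2 (P2): min(5, 2) = 2
n1 (P1): max(-1, 2) = 2
n2-1 (P2): min(-4, 5, -8) = -8
n2-2 (P2): min(7, -9) = -9
n2-3 (P2): min(-7, -3, 1) = -7
n2 (P1): max(-8, -9, -7) = -7
root (P2): min(2, -7) = -7
At root, P2 picks n2 (lowest: -7).
At n2, P1 picks n2-3 (highest: -7).
At n2-3, P2 picks n2-3-1 (lowest: -7).
Terminal value -7.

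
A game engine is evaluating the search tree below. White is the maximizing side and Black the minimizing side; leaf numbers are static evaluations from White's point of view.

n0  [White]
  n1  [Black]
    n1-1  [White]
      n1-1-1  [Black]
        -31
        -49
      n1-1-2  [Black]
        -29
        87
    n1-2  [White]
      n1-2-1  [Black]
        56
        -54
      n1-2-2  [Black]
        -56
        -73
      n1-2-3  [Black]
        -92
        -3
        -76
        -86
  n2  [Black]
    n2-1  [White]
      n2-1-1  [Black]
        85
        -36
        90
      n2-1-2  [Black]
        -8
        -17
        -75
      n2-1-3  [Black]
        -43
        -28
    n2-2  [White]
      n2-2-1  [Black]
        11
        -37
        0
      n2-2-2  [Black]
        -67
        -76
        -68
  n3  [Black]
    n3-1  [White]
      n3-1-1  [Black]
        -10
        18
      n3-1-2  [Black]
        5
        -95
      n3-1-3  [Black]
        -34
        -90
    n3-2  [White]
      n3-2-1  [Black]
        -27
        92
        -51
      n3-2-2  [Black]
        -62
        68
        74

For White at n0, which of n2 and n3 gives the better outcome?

n2

n2-1-1 (Black): min(85, -36, 90) = -36
n2-1-2 (Black): min(-8, -17, -75) = -75
n2-1-3 (Black): min(-43, -28) = -43
n2-1 (White): max(-36, -75, -43) = -36
n2-2-1 (Black): min(11, -37, 0) = -37
n2-2-2 (Black): min(-67, -76, -68) = -76
n2-2 (White): max(-37, -76) = -37
n2 (Black): min(-36, -37) = -37
n3-1-1 (Black): min(-10, 18) = -10
n3-1-2 (Black): min(5, -95) = -95
n3-1-3 (Black): min(-34, -90) = -90
n3-1 (White): max(-10, -95, -90) = -10
n3-2-1 (Black): min(-27, 92, -51) = -51
n3-2-2 (Black): min(-62, 68, 74) = -62
n3-2 (White): max(-51, -62) = -51
n3 (Black): min(-10, -51) = -51
White prefers the higher value; n2=-37, n3=-51. n2 is better since -37 > -51.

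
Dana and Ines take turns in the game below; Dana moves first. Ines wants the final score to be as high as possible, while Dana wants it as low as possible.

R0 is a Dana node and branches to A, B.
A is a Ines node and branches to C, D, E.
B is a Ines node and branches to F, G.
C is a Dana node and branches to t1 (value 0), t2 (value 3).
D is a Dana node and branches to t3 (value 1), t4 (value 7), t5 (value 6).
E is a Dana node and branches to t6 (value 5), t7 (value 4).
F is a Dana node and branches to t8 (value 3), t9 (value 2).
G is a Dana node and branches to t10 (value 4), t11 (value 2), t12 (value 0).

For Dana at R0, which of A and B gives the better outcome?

C (Dana): min(0, 3) = 0
D (Dana): min(1, 7, 6) = 1
E (Dana): min(5, 4) = 4
A (Ines): max(0, 1, 4) = 4
F (Dana): min(3, 2) = 2
G (Dana): min(4, 2, 0) = 0
B (Ines): max(2, 0) = 2
Dana prefers the lower value; A=4, B=2. B is better since 2 < 4.

B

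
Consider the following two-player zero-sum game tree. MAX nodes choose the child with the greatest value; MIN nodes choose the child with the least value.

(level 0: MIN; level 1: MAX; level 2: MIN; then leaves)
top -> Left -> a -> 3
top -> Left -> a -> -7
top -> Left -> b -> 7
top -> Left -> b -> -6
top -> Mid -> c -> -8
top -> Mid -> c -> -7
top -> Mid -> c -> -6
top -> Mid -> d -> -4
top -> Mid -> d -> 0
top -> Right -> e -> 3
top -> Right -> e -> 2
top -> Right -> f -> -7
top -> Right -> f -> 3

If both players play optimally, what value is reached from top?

-6

a (MIN): min(3, -7) = -7
b (MIN): min(7, -6) = -6
Left (MAX): max(-7, -6) = -6
c (MIN): min(-8, -7, -6) = -8
d (MIN): min(-4, 0) = -4
Mid (MAX): max(-8, -4) = -4
e (MIN): min(3, 2) = 2
f (MIN): min(-7, 3) = -7
Right (MAX): max(2, -7) = 2
top (MIN): min(-6, -4, 2) = -6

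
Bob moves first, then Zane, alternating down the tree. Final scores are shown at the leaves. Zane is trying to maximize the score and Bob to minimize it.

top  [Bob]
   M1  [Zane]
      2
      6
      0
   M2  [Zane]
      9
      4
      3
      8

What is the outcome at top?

M1 (Zane): max(2, 6, 0) = 6
M2 (Zane): max(9, 4, 3, 8) = 9
top (Bob): min(6, 9) = 6

6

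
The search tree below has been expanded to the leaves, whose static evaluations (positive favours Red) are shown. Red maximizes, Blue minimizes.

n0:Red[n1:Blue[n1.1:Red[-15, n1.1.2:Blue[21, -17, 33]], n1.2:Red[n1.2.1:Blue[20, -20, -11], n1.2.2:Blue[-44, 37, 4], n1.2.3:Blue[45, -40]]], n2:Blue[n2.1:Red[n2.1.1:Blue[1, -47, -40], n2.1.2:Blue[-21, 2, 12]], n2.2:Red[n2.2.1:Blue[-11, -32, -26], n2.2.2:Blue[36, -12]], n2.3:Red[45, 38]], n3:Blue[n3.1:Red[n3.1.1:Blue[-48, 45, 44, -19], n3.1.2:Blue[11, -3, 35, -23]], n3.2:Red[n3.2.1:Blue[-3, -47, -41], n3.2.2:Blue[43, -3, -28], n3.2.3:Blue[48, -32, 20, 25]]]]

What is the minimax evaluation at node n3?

-28

n3.1.1 (Blue): min(-48, 45, 44, -19) = -48
n3.1.2 (Blue): min(11, -3, 35, -23) = -23
n3.1 (Red): max(-48, -23) = -23
n3.2.1 (Blue): min(-3, -47, -41) = -47
n3.2.2 (Blue): min(43, -3, -28) = -28
n3.2.3 (Blue): min(48, -32, 20, 25) = -32
n3.2 (Red): max(-47, -28, -32) = -28
n3 (Blue): min(-23, -28) = -28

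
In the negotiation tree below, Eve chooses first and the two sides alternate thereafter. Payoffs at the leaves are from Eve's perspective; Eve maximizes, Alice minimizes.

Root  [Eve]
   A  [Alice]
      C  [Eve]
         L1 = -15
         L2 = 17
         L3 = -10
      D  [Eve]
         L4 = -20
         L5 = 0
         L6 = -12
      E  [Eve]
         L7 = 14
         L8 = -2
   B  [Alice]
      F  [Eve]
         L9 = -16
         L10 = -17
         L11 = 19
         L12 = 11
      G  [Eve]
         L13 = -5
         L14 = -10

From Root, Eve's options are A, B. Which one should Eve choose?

C (Eve): max(-15, 17, -10) = 17
D (Eve): max(-20, 0, -12) = 0
E (Eve): max(14, -2) = 14
A (Alice): min(17, 0, 14) = 0
F (Eve): max(-16, -17, 19, 11) = 19
G (Eve): max(-5, -10) = -5
B (Alice): min(19, -5) = -5
Root (Eve): max(0, -5) = 0
Eve at Root wants the highest of {A=0, B=-5}, so chooses A.

A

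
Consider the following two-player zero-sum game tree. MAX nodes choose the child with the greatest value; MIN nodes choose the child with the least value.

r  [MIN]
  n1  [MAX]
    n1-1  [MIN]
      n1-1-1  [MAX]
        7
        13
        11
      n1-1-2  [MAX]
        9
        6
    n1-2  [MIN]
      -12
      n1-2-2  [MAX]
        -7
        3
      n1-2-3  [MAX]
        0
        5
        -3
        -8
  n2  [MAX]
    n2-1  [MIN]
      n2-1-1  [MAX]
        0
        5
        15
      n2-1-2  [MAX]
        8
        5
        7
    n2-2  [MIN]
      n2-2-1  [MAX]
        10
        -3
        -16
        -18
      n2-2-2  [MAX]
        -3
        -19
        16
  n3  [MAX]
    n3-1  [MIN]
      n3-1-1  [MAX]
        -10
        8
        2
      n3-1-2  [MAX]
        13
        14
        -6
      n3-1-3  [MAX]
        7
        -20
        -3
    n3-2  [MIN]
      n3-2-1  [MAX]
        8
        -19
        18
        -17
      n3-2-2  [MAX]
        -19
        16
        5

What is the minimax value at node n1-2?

n1-2-2 (MAX): max(-7, 3) = 3
n1-2-3 (MAX): max(0, 5, -3, -8) = 5
n1-2 (MIN): min(-12, 3, 5) = -12

-12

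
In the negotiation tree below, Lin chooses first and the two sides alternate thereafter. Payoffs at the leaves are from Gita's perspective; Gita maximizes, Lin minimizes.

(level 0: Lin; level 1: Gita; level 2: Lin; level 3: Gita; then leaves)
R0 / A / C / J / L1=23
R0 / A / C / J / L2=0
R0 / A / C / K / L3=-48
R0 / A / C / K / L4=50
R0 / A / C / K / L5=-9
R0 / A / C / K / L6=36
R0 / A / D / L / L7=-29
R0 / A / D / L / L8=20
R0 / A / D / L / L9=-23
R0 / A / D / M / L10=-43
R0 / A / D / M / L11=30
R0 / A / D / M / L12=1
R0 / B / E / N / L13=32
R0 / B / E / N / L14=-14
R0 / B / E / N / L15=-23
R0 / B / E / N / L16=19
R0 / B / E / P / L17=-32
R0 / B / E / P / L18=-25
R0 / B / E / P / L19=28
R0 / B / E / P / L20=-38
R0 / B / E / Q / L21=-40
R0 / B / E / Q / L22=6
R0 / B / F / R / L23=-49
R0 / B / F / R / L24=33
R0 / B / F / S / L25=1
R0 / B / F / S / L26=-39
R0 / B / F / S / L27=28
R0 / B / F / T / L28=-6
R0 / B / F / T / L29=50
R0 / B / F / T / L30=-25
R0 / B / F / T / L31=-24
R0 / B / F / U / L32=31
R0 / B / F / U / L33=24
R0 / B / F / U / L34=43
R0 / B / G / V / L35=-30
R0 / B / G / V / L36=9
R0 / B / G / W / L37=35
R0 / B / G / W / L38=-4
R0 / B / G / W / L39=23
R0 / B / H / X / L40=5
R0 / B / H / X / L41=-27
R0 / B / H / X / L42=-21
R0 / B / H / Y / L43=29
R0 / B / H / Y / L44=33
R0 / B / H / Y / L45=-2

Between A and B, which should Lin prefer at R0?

J (Gita): max(23, 0) = 23
K (Gita): max(-48, 50, -9, 36) = 50
C (Lin): min(23, 50) = 23
L (Gita): max(-29, 20, -23) = 20
M (Gita): max(-43, 30, 1) = 30
D (Lin): min(20, 30) = 20
A (Gita): max(23, 20) = 23
N (Gita): max(32, -14, -23, 19) = 32
P (Gita): max(-32, -25, 28, -38) = 28
Q (Gita): max(-40, 6) = 6
E (Lin): min(32, 28, 6) = 6
R (Gita): max(-49, 33) = 33
S (Gita): max(1, -39, 28) = 28
T (Gita): max(-6, 50, -25, -24) = 50
U (Gita): max(31, 24, 43) = 43
F (Lin): min(33, 28, 50, 43) = 28
V (Gita): max(-30, 9) = 9
W (Gita): max(35, -4, 23) = 35
G (Lin): min(9, 35) = 9
X (Gita): max(5, -27, -21) = 5
Y (Gita): max(29, 33, -2) = 33
H (Lin): min(5, 33) = 5
B (Gita): max(6, 28, 9, 5) = 28
Lin prefers the lower value; A=23, B=28. A is better since 23 < 28.

A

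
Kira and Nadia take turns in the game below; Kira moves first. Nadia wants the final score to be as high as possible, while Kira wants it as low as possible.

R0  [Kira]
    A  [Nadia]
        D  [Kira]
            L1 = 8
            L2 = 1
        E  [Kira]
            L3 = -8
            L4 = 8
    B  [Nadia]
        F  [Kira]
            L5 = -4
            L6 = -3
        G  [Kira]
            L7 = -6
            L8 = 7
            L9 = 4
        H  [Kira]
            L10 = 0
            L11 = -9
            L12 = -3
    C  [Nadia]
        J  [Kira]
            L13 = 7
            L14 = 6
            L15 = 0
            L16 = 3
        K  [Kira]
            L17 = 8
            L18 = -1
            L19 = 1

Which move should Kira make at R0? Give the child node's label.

B

D (Kira): min(8, 1) = 1
E (Kira): min(-8, 8) = -8
A (Nadia): max(1, -8) = 1
F (Kira): min(-4, -3) = -4
G (Kira): min(-6, 7, 4) = -6
H (Kira): min(0, -9, -3) = -9
B (Nadia): max(-4, -6, -9) = -4
J (Kira): min(7, 6, 0, 3) = 0
K (Kira): min(8, -1, 1) = -1
C (Nadia): max(0, -1) = 0
R0 (Kira): min(1, -4, 0) = -4
Kira at R0 wants the lowest of {A=1, B=-4, C=0}, so chooses B.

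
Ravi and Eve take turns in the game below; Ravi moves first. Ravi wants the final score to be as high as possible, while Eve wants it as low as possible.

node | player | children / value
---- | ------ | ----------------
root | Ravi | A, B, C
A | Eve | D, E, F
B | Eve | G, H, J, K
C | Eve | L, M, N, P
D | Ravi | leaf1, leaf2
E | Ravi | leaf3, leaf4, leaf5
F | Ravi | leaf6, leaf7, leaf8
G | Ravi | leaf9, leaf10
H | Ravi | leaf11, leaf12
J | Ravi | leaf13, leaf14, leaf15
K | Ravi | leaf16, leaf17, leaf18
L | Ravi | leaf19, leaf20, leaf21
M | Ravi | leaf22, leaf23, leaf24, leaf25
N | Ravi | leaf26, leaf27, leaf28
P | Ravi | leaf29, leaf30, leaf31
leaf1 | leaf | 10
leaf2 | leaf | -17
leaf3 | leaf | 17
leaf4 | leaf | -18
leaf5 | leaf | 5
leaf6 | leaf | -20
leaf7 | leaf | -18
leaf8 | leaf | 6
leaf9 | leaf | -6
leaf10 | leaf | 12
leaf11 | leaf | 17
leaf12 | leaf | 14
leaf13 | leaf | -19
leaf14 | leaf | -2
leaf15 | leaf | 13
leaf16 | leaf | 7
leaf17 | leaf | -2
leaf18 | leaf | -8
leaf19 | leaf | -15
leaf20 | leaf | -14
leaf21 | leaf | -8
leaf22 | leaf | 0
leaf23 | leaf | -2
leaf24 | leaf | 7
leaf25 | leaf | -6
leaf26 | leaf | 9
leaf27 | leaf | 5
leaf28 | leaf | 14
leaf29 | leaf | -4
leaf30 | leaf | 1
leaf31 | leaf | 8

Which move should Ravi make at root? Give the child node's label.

B

D (Ravi): max(10, -17) = 10
E (Ravi): max(17, -18, 5) = 17
F (Ravi): max(-20, -18, 6) = 6
A (Eve): min(10, 17, 6) = 6
G (Ravi): max(-6, 12) = 12
H (Ravi): max(17, 14) = 17
J (Ravi): max(-19, -2, 13) = 13
K (Ravi): max(7, -2, -8) = 7
B (Eve): min(12, 17, 13, 7) = 7
L (Ravi): max(-15, -14, -8) = -8
M (Ravi): max(0, -2, 7, -6) = 7
N (Ravi): max(9, 5, 14) = 14
P (Ravi): max(-4, 1, 8) = 8
C (Eve): min(-8, 7, 14, 8) = -8
root (Ravi): max(6, 7, -8) = 7
Ravi at root wants the highest of {A=6, B=7, C=-8}, so chooses B.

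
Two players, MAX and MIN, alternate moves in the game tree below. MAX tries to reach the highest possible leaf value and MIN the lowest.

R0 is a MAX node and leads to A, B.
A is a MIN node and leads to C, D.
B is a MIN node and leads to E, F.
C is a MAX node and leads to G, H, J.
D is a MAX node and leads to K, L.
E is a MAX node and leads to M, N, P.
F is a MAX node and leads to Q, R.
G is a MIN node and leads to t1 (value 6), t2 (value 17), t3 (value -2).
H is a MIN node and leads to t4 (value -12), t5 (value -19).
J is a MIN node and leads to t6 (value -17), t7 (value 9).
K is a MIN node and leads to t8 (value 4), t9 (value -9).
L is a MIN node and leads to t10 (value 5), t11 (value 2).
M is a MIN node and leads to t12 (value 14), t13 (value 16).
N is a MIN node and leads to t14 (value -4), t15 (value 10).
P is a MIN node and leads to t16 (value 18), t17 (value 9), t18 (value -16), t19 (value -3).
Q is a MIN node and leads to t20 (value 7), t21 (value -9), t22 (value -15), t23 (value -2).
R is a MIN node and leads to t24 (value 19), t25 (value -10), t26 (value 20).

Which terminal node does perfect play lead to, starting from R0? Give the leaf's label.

t3

G (MIN): min(6, 17, -2) = -2
H (MIN): min(-12, -19) = -19
J (MIN): min(-17, 9) = -17
C (MAX): max(-2, -19, -17) = -2
K (MIN): min(4, -9) = -9
L (MIN): min(5, 2) = 2
D (MAX): max(-9, 2) = 2
A (MIN): min(-2, 2) = -2
M (MIN): min(14, 16) = 14
N (MIN): min(-4, 10) = -4
P (MIN): min(18, 9, -16, -3) = -16
E (MAX): max(14, -4, -16) = 14
Q (MIN): min(7, -9, -15, -2) = -15
R (MIN): min(19, -10, 20) = -10
F (MAX): max(-15, -10) = -10
B (MIN): min(14, -10) = -10
R0 (MAX): max(-2, -10) = -2
At R0, MAX picks A (highest: -2).
At A, MIN picks C (lowest: -2).
At C, MAX picks G (highest: -2).
At G, MIN picks t3 (lowest: -2).
Terminal value -2.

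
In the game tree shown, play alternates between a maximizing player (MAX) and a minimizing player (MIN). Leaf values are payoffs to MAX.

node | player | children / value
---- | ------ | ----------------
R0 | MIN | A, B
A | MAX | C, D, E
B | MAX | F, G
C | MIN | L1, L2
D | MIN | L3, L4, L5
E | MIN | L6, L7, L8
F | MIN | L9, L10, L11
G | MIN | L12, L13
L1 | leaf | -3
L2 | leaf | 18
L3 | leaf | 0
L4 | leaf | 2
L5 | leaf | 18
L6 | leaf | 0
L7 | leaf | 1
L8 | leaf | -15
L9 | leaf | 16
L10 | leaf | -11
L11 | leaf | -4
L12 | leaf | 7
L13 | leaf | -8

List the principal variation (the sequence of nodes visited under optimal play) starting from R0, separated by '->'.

R0 -> B -> G -> L13

C (MIN): min(-3, 18) = -3
D (MIN): min(0, 2, 18) = 0
E (MIN): min(0, 1, -15) = -15
A (MAX): max(-3, 0, -15) = 0
F (MIN): min(16, -11, -4) = -11
G (MIN): min(7, -8) = -8
B (MAX): max(-11, -8) = -8
R0 (MIN): min(0, -8) = -8
At R0, MIN picks B (lowest: -8).
At B, MAX picks G (highest: -8).
At G, MIN picks L13 (lowest: -8).
Terminal value -8.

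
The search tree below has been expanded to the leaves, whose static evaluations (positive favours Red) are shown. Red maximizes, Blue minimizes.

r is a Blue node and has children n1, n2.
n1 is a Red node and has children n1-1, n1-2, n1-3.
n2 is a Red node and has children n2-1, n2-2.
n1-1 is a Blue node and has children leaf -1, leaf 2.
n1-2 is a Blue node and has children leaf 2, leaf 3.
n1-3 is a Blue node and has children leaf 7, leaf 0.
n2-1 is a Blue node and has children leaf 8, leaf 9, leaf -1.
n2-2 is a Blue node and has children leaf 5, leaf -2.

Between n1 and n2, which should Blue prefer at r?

n2

n1-1 (Blue): min(-1, 2) = -1
n1-2 (Blue): min(2, 3) = 2
n1-3 (Blue): min(7, 0) = 0
n1 (Red): max(-1, 2, 0) = 2
n2-1 (Blue): min(8, 9, -1) = -1
n2-2 (Blue): min(5, -2) = -2
n2 (Red): max(-1, -2) = -1
Blue prefers the lower value; n1=2, n2=-1. n2 is better since -1 < 2.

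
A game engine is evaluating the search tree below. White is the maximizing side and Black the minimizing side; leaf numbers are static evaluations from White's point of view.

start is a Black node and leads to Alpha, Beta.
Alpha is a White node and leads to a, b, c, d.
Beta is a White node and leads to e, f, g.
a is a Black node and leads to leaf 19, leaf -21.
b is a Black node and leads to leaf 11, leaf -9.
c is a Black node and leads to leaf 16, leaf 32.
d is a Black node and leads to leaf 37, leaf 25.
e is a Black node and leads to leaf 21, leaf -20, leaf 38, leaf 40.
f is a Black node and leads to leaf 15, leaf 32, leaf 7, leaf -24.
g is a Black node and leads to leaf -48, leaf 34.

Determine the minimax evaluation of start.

a (Black): min(19, -21) = -21
b (Black): min(11, -9) = -9
c (Black): min(16, 32) = 16
d (Black): min(37, 25) = 25
Alpha (White): max(-21, -9, 16, 25) = 25
e (Black): min(21, -20, 38, 40) = -20
f (Black): min(15, 32, 7, -24) = -24
g (Black): min(-48, 34) = -48
Beta (White): max(-20, -24, -48) = -20
start (Black): min(25, -20) = -20

-20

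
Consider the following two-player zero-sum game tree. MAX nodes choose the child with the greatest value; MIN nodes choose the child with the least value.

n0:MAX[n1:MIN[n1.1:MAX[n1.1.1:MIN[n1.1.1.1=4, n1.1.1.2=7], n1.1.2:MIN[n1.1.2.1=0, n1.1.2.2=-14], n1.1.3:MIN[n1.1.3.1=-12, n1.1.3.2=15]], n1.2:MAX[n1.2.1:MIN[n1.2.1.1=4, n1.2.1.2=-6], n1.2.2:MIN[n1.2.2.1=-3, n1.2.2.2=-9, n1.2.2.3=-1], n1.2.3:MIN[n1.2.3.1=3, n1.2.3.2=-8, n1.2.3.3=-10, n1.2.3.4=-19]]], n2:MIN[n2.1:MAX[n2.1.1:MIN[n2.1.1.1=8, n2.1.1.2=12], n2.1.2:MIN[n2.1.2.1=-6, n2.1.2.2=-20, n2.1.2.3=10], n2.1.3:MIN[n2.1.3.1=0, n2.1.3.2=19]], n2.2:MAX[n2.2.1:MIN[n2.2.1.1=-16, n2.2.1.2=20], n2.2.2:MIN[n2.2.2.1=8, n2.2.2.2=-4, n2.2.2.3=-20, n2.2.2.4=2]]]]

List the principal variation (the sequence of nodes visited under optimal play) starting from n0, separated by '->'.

n1.1.1 (MIN): min(4, 7) = 4
n1.1.2 (MIN): min(0, -14) = -14
n1.1.3 (MIN): min(-12, 15) = -12
n1.1 (MAX): max(4, -14, -12) = 4
n1.2.1 (MIN): min(4, -6) = -6
n1.2.2 (MIN): min(-3, -9, -1) = -9
n1.2.3 (MIN): min(3, -8, -10, -19) = -19
n1.2 (MAX): max(-6, -9, -19) = -6
n1 (MIN): min(4, -6) = -6
n2.1.1 (MIN): min(8, 12) = 8
n2.1.2 (MIN): min(-6, -20, 10) = -20
n2.1.3 (MIN): min(0, 19) = 0
n2.1 (MAX): max(8, -20, 0) = 8
n2.2.1 (MIN): min(-16, 20) = -16
n2.2.2 (MIN): min(8, -4, -20, 2) = -20
n2.2 (MAX): max(-16, -20) = -16
n2 (MIN): min(8, -16) = -16
n0 (MAX): max(-6, -16) = -6
At n0, MAX picks n1 (highest: -6).
At n1, MIN picks n1.2 (lowest: -6).
At n1.2, MAX picks n1.2.1 (highest: -6).
At n1.2.1, MIN picks n1.2.1.2 (lowest: -6).
Terminal value -6.

n0 -> n1 -> n1.2 -> n1.2.1 -> n1.2.1.2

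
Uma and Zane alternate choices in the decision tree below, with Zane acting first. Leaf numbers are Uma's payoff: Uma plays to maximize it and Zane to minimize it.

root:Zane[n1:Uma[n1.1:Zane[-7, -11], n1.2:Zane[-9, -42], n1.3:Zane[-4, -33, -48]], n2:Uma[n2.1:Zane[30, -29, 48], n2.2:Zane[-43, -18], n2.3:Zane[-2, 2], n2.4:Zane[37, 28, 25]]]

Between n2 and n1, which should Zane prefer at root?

n2.1 (Zane): min(30, -29, 48) = -29
n2.2 (Zane): min(-43, -18) = -43
n2.3 (Zane): min(-2, 2) = -2
n2.4 (Zane): min(37, 28, 25) = 25
n2 (Uma): max(-29, -43, -2, 25) = 25
n1.1 (Zane): min(-7, -11) = -11
n1.2 (Zane): min(-9, -42) = -42
n1.3 (Zane): min(-4, -33, -48) = -48
n1 (Uma): max(-11, -42, -48) = -11
Zane prefers the lower value; n2=25, n1=-11. n1 is better since -11 < 25.

n1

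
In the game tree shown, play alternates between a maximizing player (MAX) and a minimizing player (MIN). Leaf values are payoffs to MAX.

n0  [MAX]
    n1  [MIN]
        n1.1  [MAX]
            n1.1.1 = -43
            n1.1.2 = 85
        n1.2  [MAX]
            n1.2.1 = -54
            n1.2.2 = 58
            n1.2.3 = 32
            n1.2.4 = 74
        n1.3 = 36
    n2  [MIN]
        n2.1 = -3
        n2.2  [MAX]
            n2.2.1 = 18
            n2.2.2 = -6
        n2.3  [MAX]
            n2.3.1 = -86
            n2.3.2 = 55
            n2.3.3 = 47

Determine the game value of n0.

n1.1 (MAX): max(-43, 85) = 85
n1.2 (MAX): max(-54, 58, 32, 74) = 74
n1 (MIN): min(85, 74, 36) = 36
n2.2 (MAX): max(18, -6) = 18
n2.3 (MAX): max(-86, 55, 47) = 55
n2 (MIN): min(-3, 18, 55) = -3
n0 (MAX): max(36, -3) = 36

36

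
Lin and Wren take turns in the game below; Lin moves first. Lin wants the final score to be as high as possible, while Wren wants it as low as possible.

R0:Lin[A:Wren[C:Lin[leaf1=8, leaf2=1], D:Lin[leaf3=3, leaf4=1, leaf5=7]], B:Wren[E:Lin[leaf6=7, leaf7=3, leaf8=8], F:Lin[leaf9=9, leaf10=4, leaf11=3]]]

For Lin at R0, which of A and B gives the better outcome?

C (Lin): max(8, 1) = 8
D (Lin): max(3, 1, 7) = 7
A (Wren): min(8, 7) = 7
E (Lin): max(7, 3, 8) = 8
F (Lin): max(9, 4, 3) = 9
B (Wren): min(8, 9) = 8
Lin prefers the higher value; A=7, B=8. B is better since 8 > 7.

B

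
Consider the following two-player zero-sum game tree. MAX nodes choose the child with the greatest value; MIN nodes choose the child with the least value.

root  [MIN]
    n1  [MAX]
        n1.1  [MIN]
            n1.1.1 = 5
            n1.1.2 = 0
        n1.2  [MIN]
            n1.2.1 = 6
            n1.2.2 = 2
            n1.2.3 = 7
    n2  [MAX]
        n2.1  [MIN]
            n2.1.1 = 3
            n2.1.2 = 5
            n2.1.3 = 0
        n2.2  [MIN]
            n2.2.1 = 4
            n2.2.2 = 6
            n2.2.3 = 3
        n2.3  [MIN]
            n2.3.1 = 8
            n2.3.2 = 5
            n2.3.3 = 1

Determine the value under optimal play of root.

n1.1 (MIN): min(5, 0) = 0
n1.2 (MIN): min(6, 2, 7) = 2
n1 (MAX): max(0, 2) = 2
n2.1 (MIN): min(3, 5, 0) = 0
n2.2 (MIN): min(4, 6, 3) = 3
n2.3 (MIN): min(8, 5, 1) = 1
n2 (MAX): max(0, 3, 1) = 3
root (MIN): min(2, 3) = 2

2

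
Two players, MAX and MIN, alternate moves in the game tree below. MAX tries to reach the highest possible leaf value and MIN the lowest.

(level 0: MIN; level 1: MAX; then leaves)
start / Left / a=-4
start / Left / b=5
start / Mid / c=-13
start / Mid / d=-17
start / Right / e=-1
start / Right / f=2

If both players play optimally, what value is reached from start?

-13

Left (MAX): max(-4, 5) = 5
Mid (MAX): max(-13, -17) = -13
Right (MAX): max(-1, 2) = 2
start (MIN): min(5, -13, 2) = -13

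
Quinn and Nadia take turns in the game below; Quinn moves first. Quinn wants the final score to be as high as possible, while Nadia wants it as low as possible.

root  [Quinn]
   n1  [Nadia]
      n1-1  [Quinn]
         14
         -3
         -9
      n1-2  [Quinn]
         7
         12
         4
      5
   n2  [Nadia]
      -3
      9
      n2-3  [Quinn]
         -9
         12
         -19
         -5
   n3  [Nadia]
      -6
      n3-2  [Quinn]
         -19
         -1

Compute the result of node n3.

n3-2 (Quinn): max(-19, -1) = -1
n3 (Nadia): min(-6, -1) = -6

-6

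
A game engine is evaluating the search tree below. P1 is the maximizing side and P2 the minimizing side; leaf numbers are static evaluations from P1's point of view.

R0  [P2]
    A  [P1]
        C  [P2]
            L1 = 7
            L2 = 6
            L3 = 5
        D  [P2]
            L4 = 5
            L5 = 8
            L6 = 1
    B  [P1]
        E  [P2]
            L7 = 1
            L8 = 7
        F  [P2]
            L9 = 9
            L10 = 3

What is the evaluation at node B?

E (P2): min(1, 7) = 1
F (P2): min(9, 3) = 3
B (P1): max(1, 3) = 3

3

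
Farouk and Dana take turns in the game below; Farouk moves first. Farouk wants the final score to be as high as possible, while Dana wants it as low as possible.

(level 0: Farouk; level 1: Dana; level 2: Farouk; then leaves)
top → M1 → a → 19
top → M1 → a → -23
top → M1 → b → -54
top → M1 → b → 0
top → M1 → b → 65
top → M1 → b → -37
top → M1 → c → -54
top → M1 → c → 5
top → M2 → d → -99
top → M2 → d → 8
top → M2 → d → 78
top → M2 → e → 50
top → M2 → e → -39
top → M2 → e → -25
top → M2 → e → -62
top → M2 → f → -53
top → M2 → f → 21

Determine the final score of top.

a (Farouk): max(19, -23) = 19
b (Farouk): max(-54, 0, 65, -37) = 65
c (Farouk): max(-54, 5) = 5
M1 (Dana): min(19, 65, 5) = 5
d (Farouk): max(-99, 8, 78) = 78
e (Farouk): max(50, -39, -25, -62) = 50
f (Farouk): max(-53, 21) = 21
M2 (Dana): min(78, 50, 21) = 21
top (Farouk): max(5, 21) = 21

21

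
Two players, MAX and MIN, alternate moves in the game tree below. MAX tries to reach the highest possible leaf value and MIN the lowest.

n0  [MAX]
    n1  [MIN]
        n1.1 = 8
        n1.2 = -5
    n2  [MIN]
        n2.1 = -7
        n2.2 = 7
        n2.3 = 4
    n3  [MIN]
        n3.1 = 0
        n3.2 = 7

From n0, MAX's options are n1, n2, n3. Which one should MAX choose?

n1 (MIN): min(8, -5) = -5
n2 (MIN): min(-7, 7, 4) = -7
n3 (MIN): min(0, 7) = 0
n0 (MAX): max(-5, -7, 0) = 0
MAX at n0 wants the highest of {n1=-5, n2=-7, n3=0}, so chooses n3.

n3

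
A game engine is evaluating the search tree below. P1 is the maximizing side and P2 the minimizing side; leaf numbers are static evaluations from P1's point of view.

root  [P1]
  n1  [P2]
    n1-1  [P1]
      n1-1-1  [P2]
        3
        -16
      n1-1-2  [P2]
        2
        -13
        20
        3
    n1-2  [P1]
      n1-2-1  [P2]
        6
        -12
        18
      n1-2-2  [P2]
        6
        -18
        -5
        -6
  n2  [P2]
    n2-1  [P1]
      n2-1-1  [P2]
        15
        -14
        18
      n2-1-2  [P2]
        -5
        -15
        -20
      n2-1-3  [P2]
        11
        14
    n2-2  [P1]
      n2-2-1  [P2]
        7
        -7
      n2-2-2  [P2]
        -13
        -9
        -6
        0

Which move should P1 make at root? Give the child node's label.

n2

n1-1-1 (P2): min(3, -16) = -16
n1-1-2 (P2): min(2, -13, 20, 3) = -13
n1-1 (P1): max(-16, -13) = -13
n1-2-1 (P2): min(6, -12, 18) = -12
n1-2-2 (P2): min(6, -18, -5, -6) = -18
n1-2 (P1): max(-12, -18) = -12
n1 (P2): min(-13, -12) = -13
n2-1-1 (P2): min(15, -14, 18) = -14
n2-1-2 (P2): min(-5, -15, -20) = -20
n2-1-3 (P2): min(11, 14) = 11
n2-1 (P1): max(-14, -20, 11) = 11
n2-2-1 (P2): min(7, -7) = -7
n2-2-2 (P2): min(-13, -9, -6, 0) = -13
n2-2 (P1): max(-7, -13) = -7
n2 (P2): min(11, -7) = -7
root (P1): max(-13, -7) = -7
P1 at root wants the highest of {n1=-13, n2=-7}, so chooses n2.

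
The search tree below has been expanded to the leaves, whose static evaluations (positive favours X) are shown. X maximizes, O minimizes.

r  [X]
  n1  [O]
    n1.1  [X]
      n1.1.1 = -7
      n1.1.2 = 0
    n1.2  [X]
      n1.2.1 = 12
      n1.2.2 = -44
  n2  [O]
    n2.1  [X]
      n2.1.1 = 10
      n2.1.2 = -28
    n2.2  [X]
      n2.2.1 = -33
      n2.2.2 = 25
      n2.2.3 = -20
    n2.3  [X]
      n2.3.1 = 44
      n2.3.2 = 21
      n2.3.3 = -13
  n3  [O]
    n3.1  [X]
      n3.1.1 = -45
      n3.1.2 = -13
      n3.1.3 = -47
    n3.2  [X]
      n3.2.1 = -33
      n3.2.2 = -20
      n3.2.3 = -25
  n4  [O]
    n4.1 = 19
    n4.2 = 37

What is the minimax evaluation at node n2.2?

25

n2.2 (X): max(-33, 25, -20) = 25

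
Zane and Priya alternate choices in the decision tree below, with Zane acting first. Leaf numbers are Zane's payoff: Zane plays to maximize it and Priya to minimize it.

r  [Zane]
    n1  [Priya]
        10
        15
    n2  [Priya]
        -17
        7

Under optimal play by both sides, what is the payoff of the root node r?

10

n1 (Priya): min(10, 15) = 10
n2 (Priya): min(-17, 7) = -17
r (Zane): max(10, -17) = 10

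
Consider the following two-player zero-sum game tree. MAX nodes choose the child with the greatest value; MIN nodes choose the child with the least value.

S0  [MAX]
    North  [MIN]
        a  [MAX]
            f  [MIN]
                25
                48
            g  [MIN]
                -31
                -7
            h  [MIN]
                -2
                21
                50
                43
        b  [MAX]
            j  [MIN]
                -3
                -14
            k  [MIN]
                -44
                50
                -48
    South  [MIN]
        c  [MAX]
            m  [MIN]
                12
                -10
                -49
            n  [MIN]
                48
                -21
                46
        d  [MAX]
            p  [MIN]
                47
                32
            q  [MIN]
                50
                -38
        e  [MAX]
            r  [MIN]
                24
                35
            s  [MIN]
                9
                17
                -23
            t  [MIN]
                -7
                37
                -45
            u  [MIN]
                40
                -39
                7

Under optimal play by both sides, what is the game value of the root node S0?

-14

f (MIN): min(25, 48) = 25
g (MIN): min(-31, -7) = -31
h (MIN): min(-2, 21, 50, 43) = -2
a (MAX): max(25, -31, -2) = 25
j (MIN): min(-3, -14) = -14
k (MIN): min(-44, 50, -48) = -48
b (MAX): max(-14, -48) = -14
North (MIN): min(25, -14) = -14
m (MIN): min(12, -10, -49) = -49
n (MIN): min(48, -21, 46) = -21
c (MAX): max(-49, -21) = -21
p (MIN): min(47, 32) = 32
q (MIN): min(50, -38) = -38
d (MAX): max(32, -38) = 32
r (MIN): min(24, 35) = 24
s (MIN): min(9, 17, -23) = -23
t (MIN): min(-7, 37, -45) = -45
u (MIN): min(40, -39, 7) = -39
e (MAX): max(24, -23, -45, -39) = 24
South (MIN): min(-21, 32, 24) = -21
S0 (MAX): max(-14, -21) = -14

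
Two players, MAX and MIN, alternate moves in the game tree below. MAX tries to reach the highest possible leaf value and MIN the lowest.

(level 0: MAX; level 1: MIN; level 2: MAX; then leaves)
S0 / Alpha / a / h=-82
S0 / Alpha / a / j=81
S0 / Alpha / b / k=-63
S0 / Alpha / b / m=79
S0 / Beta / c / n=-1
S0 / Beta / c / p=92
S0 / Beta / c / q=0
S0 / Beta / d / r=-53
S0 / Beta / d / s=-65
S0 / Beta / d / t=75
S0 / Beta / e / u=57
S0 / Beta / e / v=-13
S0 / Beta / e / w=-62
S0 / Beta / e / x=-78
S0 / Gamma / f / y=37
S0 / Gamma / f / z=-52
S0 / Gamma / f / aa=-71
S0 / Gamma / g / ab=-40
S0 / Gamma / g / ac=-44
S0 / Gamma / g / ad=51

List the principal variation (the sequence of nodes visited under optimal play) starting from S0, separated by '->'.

a (MAX): max(-82, 81) = 81
b (MAX): max(-63, 79) = 79
Alpha (MIN): min(81, 79) = 79
c (MAX): max(-1, 92, 0) = 92
d (MAX): max(-53, -65, 75) = 75
e (MAX): max(57, -13, -62, -78) = 57
Beta (MIN): min(92, 75, 57) = 57
f (MAX): max(37, -52, -71) = 37
g (MAX): max(-40, -44, 51) = 51
Gamma (MIN): min(37, 51) = 37
S0 (MAX): max(79, 57, 37) = 79
At S0, MAX picks Alpha (highest: 79).
At Alpha, MIN picks b (lowest: 79).
At b, MAX picks m (highest: 79).
Terminal value 79.

S0 -> Alpha -> b -> m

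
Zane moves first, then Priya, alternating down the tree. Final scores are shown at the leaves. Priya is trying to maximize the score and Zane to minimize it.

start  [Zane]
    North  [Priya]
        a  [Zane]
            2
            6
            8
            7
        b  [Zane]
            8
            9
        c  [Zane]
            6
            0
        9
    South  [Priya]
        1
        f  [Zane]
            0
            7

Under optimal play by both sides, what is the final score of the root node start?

1

a (Zane): min(2, 6, 8, 7) = 2
b (Zane): min(8, 9) = 8
c (Zane): min(6, 0) = 0
North (Priya): max(2, 8, 0, 9) = 9
f (Zane): min(0, 7) = 0
South (Priya): max(1, 0) = 1
start (Zane): min(9, 1) = 1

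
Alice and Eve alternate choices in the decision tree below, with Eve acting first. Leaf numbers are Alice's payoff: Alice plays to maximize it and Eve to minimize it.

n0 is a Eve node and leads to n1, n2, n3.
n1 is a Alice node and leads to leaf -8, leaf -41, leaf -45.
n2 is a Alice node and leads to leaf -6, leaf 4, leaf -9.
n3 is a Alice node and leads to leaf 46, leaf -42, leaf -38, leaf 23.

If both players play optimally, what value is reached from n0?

-8

n1 (Alice): max(-8, -41, -45) = -8
n2 (Alice): max(-6, 4, -9) = 4
n3 (Alice): max(46, -42, -38, 23) = 46
n0 (Eve): min(-8, 4, 46) = -8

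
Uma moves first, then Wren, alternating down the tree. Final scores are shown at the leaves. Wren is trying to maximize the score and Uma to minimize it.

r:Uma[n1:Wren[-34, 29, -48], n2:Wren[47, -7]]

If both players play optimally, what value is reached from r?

29

n1 (Wren): max(-34, 29, -48) = 29
n2 (Wren): max(47, -7) = 47
r (Uma): min(29, 47) = 29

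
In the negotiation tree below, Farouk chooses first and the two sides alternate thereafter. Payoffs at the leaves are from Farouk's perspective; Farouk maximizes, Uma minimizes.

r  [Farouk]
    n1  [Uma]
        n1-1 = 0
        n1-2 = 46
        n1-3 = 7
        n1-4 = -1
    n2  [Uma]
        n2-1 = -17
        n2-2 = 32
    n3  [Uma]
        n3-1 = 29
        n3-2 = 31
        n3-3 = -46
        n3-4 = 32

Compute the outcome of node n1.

-1

n1 (Uma): min(0, 46, 7, -1) = -1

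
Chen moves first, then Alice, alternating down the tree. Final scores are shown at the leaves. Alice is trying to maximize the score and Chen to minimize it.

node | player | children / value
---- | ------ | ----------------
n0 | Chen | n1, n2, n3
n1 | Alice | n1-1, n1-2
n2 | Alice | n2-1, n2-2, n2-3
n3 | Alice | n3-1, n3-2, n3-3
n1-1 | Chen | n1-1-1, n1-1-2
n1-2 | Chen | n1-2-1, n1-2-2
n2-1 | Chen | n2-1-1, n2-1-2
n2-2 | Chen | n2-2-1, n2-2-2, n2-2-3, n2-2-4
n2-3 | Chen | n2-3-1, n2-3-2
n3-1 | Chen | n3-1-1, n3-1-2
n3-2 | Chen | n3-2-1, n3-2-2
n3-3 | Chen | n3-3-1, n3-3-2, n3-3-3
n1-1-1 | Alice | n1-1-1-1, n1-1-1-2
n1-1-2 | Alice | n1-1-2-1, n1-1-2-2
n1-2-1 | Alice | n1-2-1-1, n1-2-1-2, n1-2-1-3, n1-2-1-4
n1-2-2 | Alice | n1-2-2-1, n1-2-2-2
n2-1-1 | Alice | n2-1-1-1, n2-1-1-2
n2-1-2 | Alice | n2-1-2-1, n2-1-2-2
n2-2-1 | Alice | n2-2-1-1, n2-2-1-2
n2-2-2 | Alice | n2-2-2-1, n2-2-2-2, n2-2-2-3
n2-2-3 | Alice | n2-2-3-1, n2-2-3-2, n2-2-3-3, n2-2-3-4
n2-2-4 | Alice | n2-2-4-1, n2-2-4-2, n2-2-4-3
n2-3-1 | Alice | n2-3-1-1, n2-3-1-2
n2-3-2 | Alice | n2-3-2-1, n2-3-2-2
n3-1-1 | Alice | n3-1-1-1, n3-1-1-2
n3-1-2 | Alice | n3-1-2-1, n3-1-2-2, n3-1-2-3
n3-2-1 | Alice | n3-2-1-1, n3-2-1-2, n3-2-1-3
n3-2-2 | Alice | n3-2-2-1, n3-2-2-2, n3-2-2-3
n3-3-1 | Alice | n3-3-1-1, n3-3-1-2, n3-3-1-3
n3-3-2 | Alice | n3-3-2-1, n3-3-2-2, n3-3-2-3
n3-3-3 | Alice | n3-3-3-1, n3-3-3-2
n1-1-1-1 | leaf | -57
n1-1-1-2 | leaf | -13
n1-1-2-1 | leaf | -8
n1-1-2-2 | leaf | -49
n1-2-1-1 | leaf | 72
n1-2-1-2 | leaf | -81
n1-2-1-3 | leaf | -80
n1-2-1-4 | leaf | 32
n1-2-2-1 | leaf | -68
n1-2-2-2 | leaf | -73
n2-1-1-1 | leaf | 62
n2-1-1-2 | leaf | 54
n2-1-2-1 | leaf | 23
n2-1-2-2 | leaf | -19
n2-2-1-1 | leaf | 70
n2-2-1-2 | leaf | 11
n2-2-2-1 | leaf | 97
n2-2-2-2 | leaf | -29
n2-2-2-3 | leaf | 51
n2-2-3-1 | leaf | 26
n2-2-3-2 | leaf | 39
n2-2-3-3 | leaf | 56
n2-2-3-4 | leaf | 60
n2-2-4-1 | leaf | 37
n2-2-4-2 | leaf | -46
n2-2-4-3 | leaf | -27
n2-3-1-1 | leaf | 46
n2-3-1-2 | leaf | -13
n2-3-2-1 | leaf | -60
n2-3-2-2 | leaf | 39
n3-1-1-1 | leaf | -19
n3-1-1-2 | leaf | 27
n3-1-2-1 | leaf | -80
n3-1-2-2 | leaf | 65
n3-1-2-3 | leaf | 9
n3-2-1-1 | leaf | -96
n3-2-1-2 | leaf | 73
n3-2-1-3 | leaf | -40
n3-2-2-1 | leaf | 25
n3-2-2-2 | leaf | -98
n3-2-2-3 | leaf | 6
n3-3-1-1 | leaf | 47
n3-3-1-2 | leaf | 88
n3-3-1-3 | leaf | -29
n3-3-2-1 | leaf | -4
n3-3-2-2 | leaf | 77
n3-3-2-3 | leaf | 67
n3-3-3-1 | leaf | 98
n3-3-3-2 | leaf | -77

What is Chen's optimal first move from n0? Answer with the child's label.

n1-1-1 (Alice): max(-57, -13) = -13
n1-1-2 (Alice): max(-8, -49) = -8
n1-1 (Chen): min(-13, -8) = -13
n1-2-1 (Alice): max(72, -81, -80, 32) = 72
n1-2-2 (Alice): max(-68, -73) = -68
n1-2 (Chen): min(72, -68) = -68
n1 (Alice): max(-13, -68) = -13
n2-1-1 (Alice): max(62, 54) = 62
n2-1-2 (Alice): max(23, -19) = 23
n2-1 (Chen): min(62, 23) = 23
n2-2-1 (Alice): max(70, 11) = 70
n2-2-2 (Alice): max(97, -29, 51) = 97
n2-2-3 (Alice): max(26, 39, 56, 60) = 60
n2-2-4 (Alice): max(37, -46, -27) = 37
n2-2 (Chen): min(70, 97, 60, 37) = 37
n2-3-1 (Alice): max(46, -13) = 46
n2-3-2 (Alice): max(-60, 39) = 39
n2-3 (Chen): min(46, 39) = 39
n2 (Alice): max(23, 37, 39) = 39
n3-1-1 (Alice): max(-19, 27) = 27
n3-1-2 (Alice): max(-80, 65, 9) = 65
n3-1 (Chen): min(27, 65) = 27
n3-2-1 (Alice): max(-96, 73, -40) = 73
n3-2-2 (Alice): max(25, -98, 6) = 25
n3-2 (Chen): min(73, 25) = 25
n3-3-1 (Alice): max(47, 88, -29) = 88
n3-3-2 (Alice): max(-4, 77, 67) = 77
n3-3-3 (Alice): max(98, -77) = 98
n3-3 (Chen): min(88, 77, 98) = 77
n3 (Alice): max(27, 25, 77) = 77
n0 (Chen): min(-13, 39, 77) = -13
Chen at n0 wants the lowest of {n1=-13, n2=39, n3=77}, so chooses n1.

n1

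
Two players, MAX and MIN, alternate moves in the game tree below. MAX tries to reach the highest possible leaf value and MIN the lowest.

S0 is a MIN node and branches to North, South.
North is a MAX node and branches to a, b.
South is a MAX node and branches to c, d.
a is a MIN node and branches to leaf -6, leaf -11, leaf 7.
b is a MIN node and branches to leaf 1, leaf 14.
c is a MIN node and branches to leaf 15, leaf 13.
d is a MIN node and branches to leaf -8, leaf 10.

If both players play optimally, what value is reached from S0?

1

a (MIN): min(-6, -11, 7) = -11
b (MIN): min(1, 14) = 1
North (MAX): max(-11, 1) = 1
c (MIN): min(15, 13) = 13
d (MIN): min(-8, 10) = -8
South (MAX): max(13, -8) = 13
S0 (MIN): min(1, 13) = 1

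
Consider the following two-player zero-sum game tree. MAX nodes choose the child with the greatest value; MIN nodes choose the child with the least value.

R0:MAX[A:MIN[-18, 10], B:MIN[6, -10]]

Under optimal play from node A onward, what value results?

A (MIN): min(-18, 10) = -18

-18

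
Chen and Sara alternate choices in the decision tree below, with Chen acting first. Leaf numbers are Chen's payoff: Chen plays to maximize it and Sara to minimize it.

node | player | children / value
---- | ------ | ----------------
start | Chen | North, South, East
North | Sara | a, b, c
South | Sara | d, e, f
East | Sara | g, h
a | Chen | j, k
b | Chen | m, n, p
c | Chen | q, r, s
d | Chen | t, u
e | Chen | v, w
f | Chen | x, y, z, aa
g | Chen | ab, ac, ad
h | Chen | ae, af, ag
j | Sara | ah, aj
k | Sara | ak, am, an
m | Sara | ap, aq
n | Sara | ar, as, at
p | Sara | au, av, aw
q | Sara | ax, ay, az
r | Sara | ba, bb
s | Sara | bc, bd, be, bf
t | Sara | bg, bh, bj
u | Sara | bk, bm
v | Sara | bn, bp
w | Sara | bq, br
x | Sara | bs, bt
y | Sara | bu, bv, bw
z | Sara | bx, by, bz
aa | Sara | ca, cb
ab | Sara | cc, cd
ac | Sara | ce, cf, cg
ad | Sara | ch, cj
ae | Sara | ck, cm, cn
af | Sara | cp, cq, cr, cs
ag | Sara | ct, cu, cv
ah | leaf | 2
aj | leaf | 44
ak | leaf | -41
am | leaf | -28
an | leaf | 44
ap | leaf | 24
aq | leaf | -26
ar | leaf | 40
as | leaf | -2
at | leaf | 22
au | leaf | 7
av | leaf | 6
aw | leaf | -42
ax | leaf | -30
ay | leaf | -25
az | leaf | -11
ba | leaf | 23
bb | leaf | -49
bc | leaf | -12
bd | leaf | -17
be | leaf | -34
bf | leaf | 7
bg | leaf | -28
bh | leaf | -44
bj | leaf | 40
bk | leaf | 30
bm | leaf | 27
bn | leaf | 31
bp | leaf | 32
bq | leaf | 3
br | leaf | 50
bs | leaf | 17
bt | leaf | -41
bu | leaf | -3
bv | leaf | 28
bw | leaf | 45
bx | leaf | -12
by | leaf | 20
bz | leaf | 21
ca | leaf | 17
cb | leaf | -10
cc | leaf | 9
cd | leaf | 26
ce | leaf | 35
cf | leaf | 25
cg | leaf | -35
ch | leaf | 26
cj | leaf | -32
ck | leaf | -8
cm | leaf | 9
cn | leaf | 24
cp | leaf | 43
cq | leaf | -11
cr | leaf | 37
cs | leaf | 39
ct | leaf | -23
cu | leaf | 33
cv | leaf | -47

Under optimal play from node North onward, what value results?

-30

j (Sara): min(2, 44) = 2
k (Sara): min(-41, -28, 44) = -41
a (Chen): max(2, -41) = 2
m (Sara): min(24, -26) = -26
n (Sara): min(40, -2, 22) = -2
p (Sara): min(7, 6, -42) = -42
b (Chen): max(-26, -2, -42) = -2
q (Sara): min(-30, -25, -11) = -30
r (Sara): min(23, -49) = -49
s (Sara): min(-12, -17, -34, 7) = -34
c (Chen): max(-30, -49, -34) = -30
North (Sara): min(2, -2, -30) = -30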